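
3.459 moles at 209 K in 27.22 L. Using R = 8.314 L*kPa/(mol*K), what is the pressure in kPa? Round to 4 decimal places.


PV = nRT, solve for P = nRT / V.
nRT = 3.459 * 8.314 * 209 = 6010.4483
P = 6010.4483 / 27.22
P = 220.81000367 kPa, rounded to 4 dp:

220.8100 kPa


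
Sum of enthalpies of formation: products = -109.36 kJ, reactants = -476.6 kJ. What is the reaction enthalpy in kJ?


dH_rxn = sum(dH_f products) - sum(dH_f reactants)
dH_rxn = -109.36 - (-476.6)
dH_rxn = 367.24 kJ:

367.24 kJ


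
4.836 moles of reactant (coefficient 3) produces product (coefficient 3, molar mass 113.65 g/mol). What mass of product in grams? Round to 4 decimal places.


Use the coefficient ratio to convert reactant moles to product moles, then multiply by the product's molar mass.
moles_P = moles_R * (coeff_P / coeff_R) = 4.836 * (3/3) = 4.836
mass_P = moles_P * M_P = 4.836 * 113.65
mass_P = 549.6114 g, rounded to 4 dp:

549.6114 g


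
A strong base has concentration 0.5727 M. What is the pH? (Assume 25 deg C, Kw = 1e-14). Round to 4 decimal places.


A strong base dissociates completely, so [OH-] equals the given concentration.
pOH = -log10([OH-]) = -log10(0.5727) = 0.242073
pH = 14 - pOH = 14 - 0.242073
pH = 13.757927, rounded to 4 dp:

13.7579


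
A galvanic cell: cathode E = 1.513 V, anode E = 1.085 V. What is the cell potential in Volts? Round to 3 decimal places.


Standard cell potential: E_cell = E_cathode - E_anode.
E_cell = 1.513 - (1.085)
E_cell = 0.428 V, rounded to 3 dp:

0.428 V


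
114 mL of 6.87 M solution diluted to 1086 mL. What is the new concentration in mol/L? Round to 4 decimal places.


Dilution: M1*V1 = M2*V2, solve for M2.
M2 = M1*V1 / V2
M2 = 6.87 * 114 / 1086
M2 = 783.18 / 1086
M2 = 0.72116022 mol/L, rounded to 4 dp:

0.7212 mol/L


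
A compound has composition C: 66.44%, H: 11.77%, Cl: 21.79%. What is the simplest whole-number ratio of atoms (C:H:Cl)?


Assume 100 g of compound, divide each mass% by atomic mass to get moles, then normalize by the smallest to get a raw atom ratio.
Moles per 100 g: C: 66.44/12.011 = 5.5316, H: 11.77/1.008 = 11.6766, Cl: 21.79/35.453 = 0.6146
Raw ratio (divide by min = 0.6146): C: 9.0, H: 18.998, Cl: 1.0
Multiply by 1 to clear fractions: C: 9.0 ~= 9, H: 18.998 ~= 19, Cl: 1.0 ~= 1
Reduce by GCD to get the simplest whole-number ratio:

9:19:1


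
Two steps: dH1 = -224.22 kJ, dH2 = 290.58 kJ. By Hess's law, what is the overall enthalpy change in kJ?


Hess's law: enthalpy is a state function, so add the step enthalpies.
dH_total = dH1 + dH2 = -224.22 + (290.58)
dH_total = 66.36 kJ:

66.36 kJ


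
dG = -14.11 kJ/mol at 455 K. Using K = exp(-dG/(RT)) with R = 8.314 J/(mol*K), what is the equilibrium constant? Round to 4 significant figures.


dG is in kJ/mol; multiply by 1000 to match R in J/(mol*K).
RT = 8.314 * 455 = 3782.87 J/mol
exponent = -dG*1000 / (RT) = -(-14.11*1000) / 3782.87 = 3.72997222
K = exp(3.72997222)
K = 41.67795, rounded to 4 significant figures:

41.68


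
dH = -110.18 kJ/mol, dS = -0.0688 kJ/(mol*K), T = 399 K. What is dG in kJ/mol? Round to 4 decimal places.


Gibbs: dG = dH - T*dS (consistent units, dS already in kJ/(mol*K)).
T*dS = 399 * -0.0688 = -27.4512
dG = -110.18 - (-27.4512)
dG = -82.7288 kJ/mol, rounded to 4 dp:

-82.7288 kJ/mol


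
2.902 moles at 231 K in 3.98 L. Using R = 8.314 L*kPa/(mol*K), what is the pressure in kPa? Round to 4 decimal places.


PV = nRT, solve for P = nRT / V.
nRT = 2.902 * 8.314 * 231 = 5573.3897
P = 5573.3897 / 3.98
P = 1400.34917085 kPa, rounded to 4 dp:

1400.3492 kPa


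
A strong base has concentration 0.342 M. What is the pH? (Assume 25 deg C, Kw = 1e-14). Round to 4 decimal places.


A strong base dissociates completely, so [OH-] equals the given concentration.
pOH = -log10([OH-]) = -log10(0.342) = 0.465974
pH = 14 - pOH = 14 - 0.465974
pH = 13.534026, rounded to 4 dp:

13.5340


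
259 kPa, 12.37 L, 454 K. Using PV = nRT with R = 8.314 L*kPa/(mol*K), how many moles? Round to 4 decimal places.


PV = nRT, solve for n = PV / (RT).
PV = 259 * 12.37 = 3203.83
RT = 8.314 * 454 = 3774.556
n = 3203.83 / 3774.556
n = 0.84879652 mol, rounded to 4 dp:

0.8488 mol


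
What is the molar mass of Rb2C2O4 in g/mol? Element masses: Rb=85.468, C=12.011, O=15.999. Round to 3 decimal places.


M = sum(count * atomic_mass) over atoms.
M = 2*85.468 + 2*12.011 + 4*15.999
M = 170.936 + 24.022 + 63.996
M = 258.954 g/mol, rounded to 3 dp:

258.954 g/mol


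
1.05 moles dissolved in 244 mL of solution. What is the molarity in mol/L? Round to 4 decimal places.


Convert volume to liters: V_L = V_mL / 1000.
V_L = 244 / 1000 = 0.244 L
M = n / V_L = 1.05 / 0.244
M = 4.30327869 mol/L, rounded to 4 dp:

4.3033 mol/L


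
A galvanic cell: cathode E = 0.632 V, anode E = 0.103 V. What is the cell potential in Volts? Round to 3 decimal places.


Standard cell potential: E_cell = E_cathode - E_anode.
E_cell = 0.632 - (0.103)
E_cell = 0.529 V, rounded to 3 dp:

0.529 V


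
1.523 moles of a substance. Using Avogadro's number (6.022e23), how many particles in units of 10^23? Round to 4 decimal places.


N = n * NA, then divide by 1e23 for the requested units.
N / 1e23 = n * 6.022
N / 1e23 = 1.523 * 6.022
N / 1e23 = 9.171506, rounded to 4 dp:

9.1715


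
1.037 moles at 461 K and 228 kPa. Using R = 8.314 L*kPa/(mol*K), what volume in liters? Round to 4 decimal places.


PV = nRT, solve for V = nRT / P.
nRT = 1.037 * 8.314 * 461 = 3974.5659
V = 3974.5659 / 228
V = 17.43230658 L, rounded to 4 dp:

17.4323 L


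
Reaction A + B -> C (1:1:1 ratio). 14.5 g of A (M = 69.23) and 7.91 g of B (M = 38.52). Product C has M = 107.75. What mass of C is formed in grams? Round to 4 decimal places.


Find moles of each reactant; the smaller value is the limiting reagent in a 1:1:1 reaction, so moles_C equals moles of the limiter.
n_A = mass_A / M_A = 14.5 / 69.23 = 0.209447 mol
n_B = mass_B / M_B = 7.91 / 38.52 = 0.205348 mol
Limiting reagent: B (smaller), n_limiting = 0.205348 mol
mass_C = n_limiting * M_C = 0.205348 * 107.75
mass_C = 22.126247 g, rounded to 4 dp:

22.1262 g


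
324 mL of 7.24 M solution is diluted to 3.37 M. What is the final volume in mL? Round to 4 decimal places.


Dilution: M1*V1 = M2*V2, solve for V2.
V2 = M1*V1 / M2
V2 = 7.24 * 324 / 3.37
V2 = 2345.76 / 3.37
V2 = 696.07121662 mL, rounded to 4 dp:

696.0712 mL


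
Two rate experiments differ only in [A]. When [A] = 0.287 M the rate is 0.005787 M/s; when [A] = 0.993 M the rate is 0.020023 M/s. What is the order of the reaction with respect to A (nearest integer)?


Rate is proportional to [A]^n, so rate2/rate1 = ([A]2/[A]1)^n. Take logs to solve for n.
rate2/rate1 = 0.020023 / 0.005787 = 3.46
[A]2/[A]1 = 0.993 / 0.287 = 3.4599
n = ln(3.46) / ln(3.4599) = 1.0
Nearest integer order:

1


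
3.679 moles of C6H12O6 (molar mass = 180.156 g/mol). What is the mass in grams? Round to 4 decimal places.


mass = n * M
mass = 3.679 * 180.156
mass = 662.793924 g, rounded to 4 dp:

662.7939 g


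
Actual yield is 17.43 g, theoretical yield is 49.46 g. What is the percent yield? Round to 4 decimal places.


% yield = 100 * actual / theoretical
% yield = 100 * 17.43 / 49.46
% yield = 35.24059846 %, rounded to 4 dp:

35.2406 %


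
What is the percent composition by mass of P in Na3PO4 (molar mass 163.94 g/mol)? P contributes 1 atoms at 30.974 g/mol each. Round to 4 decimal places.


pct = 100 * (n_elem * M_elem) / M_total
mass_contribution = 1 * 30.974 = 30.974 g/mol
pct = 100 * 30.974 / 163.94
pct = 18.89349762 %, rounded to 4 dp:

18.8935 %


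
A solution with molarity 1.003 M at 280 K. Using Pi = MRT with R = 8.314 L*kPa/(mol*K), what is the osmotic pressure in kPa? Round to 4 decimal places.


Osmotic pressure (van't Hoff): Pi = M*R*T.
RT = 8.314 * 280 = 2327.92
Pi = 1.003 * 2327.92
Pi = 2334.90376 kPa, rounded to 4 dp:

2334.9038 kPa


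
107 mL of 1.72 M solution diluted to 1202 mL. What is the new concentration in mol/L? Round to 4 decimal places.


Dilution: M1*V1 = M2*V2, solve for M2.
M2 = M1*V1 / V2
M2 = 1.72 * 107 / 1202
M2 = 184.04 / 1202
M2 = 0.15311148 mol/L, rounded to 4 dp:

0.1531 mol/L


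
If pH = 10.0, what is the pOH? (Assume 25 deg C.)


At 25 deg C, pH + pOH = 14.
pOH = 14 - pH = 14 - 10.0
pOH = 4.0:

4.00


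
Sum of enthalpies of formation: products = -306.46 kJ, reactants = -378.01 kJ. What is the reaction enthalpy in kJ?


dH_rxn = sum(dH_f products) - sum(dH_f reactants)
dH_rxn = -306.46 - (-378.01)
dH_rxn = 71.55 kJ:

71.55 kJ


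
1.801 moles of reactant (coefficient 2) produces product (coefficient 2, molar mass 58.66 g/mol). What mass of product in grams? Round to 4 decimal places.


Use the coefficient ratio to convert reactant moles to product moles, then multiply by the product's molar mass.
moles_P = moles_R * (coeff_P / coeff_R) = 1.801 * (2/2) = 1.801
mass_P = moles_P * M_P = 1.801 * 58.66
mass_P = 105.64666 g, rounded to 4 dp:

105.6467 g


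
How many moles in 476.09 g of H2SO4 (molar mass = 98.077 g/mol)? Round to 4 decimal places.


n = mass / M
n = 476.09 / 98.077
n = 4.85424717 mol, rounded to 4 dp:

4.8542 mol


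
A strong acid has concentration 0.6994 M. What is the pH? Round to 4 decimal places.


A strong acid dissociates completely, so [H+] equals the given concentration.
pH = -log10([H+]) = -log10(0.6994)
pH = 0.15527437, rounded to 4 dp:

0.1553


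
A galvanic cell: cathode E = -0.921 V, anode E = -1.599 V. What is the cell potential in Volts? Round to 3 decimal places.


Standard cell potential: E_cell = E_cathode - E_anode.
E_cell = -0.921 - (-1.599)
E_cell = 0.678 V, rounded to 3 dp:

0.678 V


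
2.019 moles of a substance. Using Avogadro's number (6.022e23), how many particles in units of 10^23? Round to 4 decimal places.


N = n * NA, then divide by 1e23 for the requested units.
N / 1e23 = n * 6.022
N / 1e23 = 2.019 * 6.022
N / 1e23 = 12.158418, rounded to 4 dp:

12.1584


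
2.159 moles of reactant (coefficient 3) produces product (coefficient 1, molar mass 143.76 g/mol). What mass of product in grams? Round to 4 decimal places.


Use the coefficient ratio to convert reactant moles to product moles, then multiply by the product's molar mass.
moles_P = moles_R * (coeff_P / coeff_R) = 2.159 * (1/3) = 0.719667
mass_P = moles_P * M_P = 0.719667 * 143.76
mass_P = 103.45932792 g, rounded to 4 dp:

103.4593 g


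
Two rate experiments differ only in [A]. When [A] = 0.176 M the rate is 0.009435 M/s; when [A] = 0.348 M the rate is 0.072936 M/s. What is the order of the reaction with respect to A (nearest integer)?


Rate is proportional to [A]^n, so rate2/rate1 = ([A]2/[A]1)^n. Take logs to solve for n.
rate2/rate1 = 0.072936 / 0.009435 = 7.7304
[A]2/[A]1 = 0.348 / 0.176 = 1.9773
n = ln(7.7304) / ln(1.9773) = 3.0
Nearest integer order:

3


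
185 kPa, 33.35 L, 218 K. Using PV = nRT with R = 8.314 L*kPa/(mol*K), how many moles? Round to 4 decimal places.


PV = nRT, solve for n = PV / (RT).
PV = 185 * 33.35 = 6169.75
RT = 8.314 * 218 = 1812.452
n = 6169.75 / 1812.452
n = 3.40409015 mol, rounded to 4 dp:

3.4041 mol


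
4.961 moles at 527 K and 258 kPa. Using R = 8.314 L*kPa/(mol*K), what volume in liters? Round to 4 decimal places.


PV = nRT, solve for V = nRT / P.
nRT = 4.961 * 8.314 * 527 = 21736.5124
V = 21736.5124 / 258
V = 84.25004806 L, rounded to 4 dp:

84.2500 L


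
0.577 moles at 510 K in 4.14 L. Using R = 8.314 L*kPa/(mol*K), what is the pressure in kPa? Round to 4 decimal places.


PV = nRT, solve for P = nRT / V.
nRT = 0.577 * 8.314 * 510 = 2446.5608
P = 2446.5608 / 4.14
P = 590.95671498 kPa, rounded to 4 dp:

590.9567 kPa


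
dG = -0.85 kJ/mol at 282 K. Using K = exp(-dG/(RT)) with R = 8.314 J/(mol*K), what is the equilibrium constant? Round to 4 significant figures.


dG is in kJ/mol; multiply by 1000 to match R in J/(mol*K).
RT = 8.314 * 282 = 2344.548 J/mol
exponent = -dG*1000 / (RT) = -(-0.85*1000) / 2344.548 = 0.36254323
K = exp(0.36254323)
K = 1.4369793, rounded to 4 significant figures:

1.437


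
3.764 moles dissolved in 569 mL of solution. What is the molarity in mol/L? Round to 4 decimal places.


Convert volume to liters: V_L = V_mL / 1000.
V_L = 569 / 1000 = 0.569 L
M = n / V_L = 3.764 / 0.569
M = 6.61511424 mol/L, rounded to 4 dp:

6.6151 mol/L


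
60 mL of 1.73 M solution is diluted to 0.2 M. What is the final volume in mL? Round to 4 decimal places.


Dilution: M1*V1 = M2*V2, solve for V2.
V2 = M1*V1 / M2
V2 = 1.73 * 60 / 0.2
V2 = 103.8 / 0.2
V2 = 519.0 mL, rounded to 4 dp:

519.0000 mL


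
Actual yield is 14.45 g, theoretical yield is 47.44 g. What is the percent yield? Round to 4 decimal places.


% yield = 100 * actual / theoretical
% yield = 100 * 14.45 / 47.44
% yield = 30.45952782 %, rounded to 4 dp:

30.4595 %


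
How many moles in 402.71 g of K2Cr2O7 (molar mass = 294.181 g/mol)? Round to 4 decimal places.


n = mass / M
n = 402.71 / 294.181
n = 1.36891913 mol, rounded to 4 dp:

1.3689 mol


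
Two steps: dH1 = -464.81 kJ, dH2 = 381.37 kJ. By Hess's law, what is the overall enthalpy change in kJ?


Hess's law: enthalpy is a state function, so add the step enthalpies.
dH_total = dH1 + dH2 = -464.81 + (381.37)
dH_total = -83.44 kJ:

-83.44 kJ


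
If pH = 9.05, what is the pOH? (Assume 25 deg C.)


At 25 deg C, pH + pOH = 14.
pOH = 14 - pH = 14 - 9.05
pOH = 4.95:

4.95


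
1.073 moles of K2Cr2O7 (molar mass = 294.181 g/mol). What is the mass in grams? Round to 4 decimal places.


mass = n * M
mass = 1.073 * 294.181
mass = 315.656213 g, rounded to 4 dp:

315.6562 g


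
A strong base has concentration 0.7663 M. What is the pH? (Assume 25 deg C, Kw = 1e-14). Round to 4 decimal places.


A strong base dissociates completely, so [OH-] equals the given concentration.
pOH = -log10([OH-]) = -log10(0.7663) = 0.115601
pH = 14 - pOH = 14 - 0.115601
pH = 13.884399, rounded to 4 dp:

13.8844


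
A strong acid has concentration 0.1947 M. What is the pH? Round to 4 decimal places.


A strong acid dissociates completely, so [H+] equals the given concentration.
pH = -log10([H+]) = -log10(0.1947)
pH = 0.71063405, rounded to 4 dp:

0.7106


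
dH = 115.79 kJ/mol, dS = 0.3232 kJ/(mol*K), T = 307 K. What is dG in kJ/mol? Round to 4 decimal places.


Gibbs: dG = dH - T*dS (consistent units, dS already in kJ/(mol*K)).
T*dS = 307 * 0.3232 = 99.2224
dG = 115.79 - (99.2224)
dG = 16.5676 kJ/mol, rounded to 4 dp:

16.5676 kJ/mol


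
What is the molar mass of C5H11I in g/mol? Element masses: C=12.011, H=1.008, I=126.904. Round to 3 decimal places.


M = sum(count * atomic_mass) over atoms.
M = 5*12.011 + 11*1.008 + 1*126.904
M = 60.055 + 11.088 + 126.904
M = 198.047 g/mol, rounded to 3 dp:

198.047 g/mol


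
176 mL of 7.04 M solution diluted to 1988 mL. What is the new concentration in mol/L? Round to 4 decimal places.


Dilution: M1*V1 = M2*V2, solve for M2.
M2 = M1*V1 / V2
M2 = 7.04 * 176 / 1988
M2 = 1239.04 / 1988
M2 = 0.62325956 mol/L, rounded to 4 dp:

0.6233 mol/L


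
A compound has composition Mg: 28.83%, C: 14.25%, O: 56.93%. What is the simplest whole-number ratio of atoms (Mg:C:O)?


Assume 100 g of compound, divide each mass% by atomic mass to get moles, then normalize by the smallest to get a raw atom ratio.
Moles per 100 g: Mg: 28.83/24.305 = 1.1862, C: 14.25/12.011 = 1.1864, O: 56.93/15.999 = 3.5583
Raw ratio (divide by min = 1.1862): Mg: 1.0, C: 1.0, O: 3.0
Multiply by 1 to clear fractions: Mg: 1.0 ~= 1, C: 1.0 ~= 1, O: 3.0 ~= 3
Reduce by GCD to get the simplest whole-number ratio:

1:1:3


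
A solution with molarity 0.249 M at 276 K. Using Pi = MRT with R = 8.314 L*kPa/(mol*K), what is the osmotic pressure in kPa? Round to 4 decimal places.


Osmotic pressure (van't Hoff): Pi = M*R*T.
RT = 8.314 * 276 = 2294.664
Pi = 0.249 * 2294.664
Pi = 571.371336 kPa, rounded to 4 dp:

571.3713 kPa


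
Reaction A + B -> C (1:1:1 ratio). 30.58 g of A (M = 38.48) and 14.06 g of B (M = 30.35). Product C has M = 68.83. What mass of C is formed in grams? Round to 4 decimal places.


Find moles of each reactant; the smaller value is the limiting reagent in a 1:1:1 reaction, so moles_C equals moles of the limiter.
n_A = mass_A / M_A = 30.58 / 38.48 = 0.794699 mol
n_B = mass_B / M_B = 14.06 / 30.35 = 0.463262 mol
Limiting reagent: B (smaller), n_limiting = 0.463262 mol
mass_C = n_limiting * M_C = 0.463262 * 68.83
mass_C = 31.88632346 g, rounded to 4 dp:

31.8863 g


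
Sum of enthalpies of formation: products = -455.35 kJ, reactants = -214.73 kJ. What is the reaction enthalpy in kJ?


dH_rxn = sum(dH_f products) - sum(dH_f reactants)
dH_rxn = -455.35 - (-214.73)
dH_rxn = -240.62 kJ:

-240.62 kJ


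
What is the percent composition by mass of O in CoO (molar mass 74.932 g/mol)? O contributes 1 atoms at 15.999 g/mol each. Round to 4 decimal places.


pct = 100 * (n_elem * M_elem) / M_total
mass_contribution = 1 * 15.999 = 15.999 g/mol
pct = 100 * 15.999 / 74.932
pct = 21.35135857 %, rounded to 4 dp:

21.3514 %


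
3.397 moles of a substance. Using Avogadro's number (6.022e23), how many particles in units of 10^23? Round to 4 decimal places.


N = n * NA, then divide by 1e23 for the requested units.
N / 1e23 = n * 6.022
N / 1e23 = 3.397 * 6.022
N / 1e23 = 20.456734, rounded to 4 dp:

20.4567


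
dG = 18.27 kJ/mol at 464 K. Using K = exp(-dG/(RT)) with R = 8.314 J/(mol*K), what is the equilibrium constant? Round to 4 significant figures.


dG is in kJ/mol; multiply by 1000 to match R in J/(mol*K).
RT = 8.314 * 464 = 3857.696 J/mol
exponent = -dG*1000 / (RT) = -(18.27*1000) / 3857.696 = -4.73598749
K = exp(-4.73598749)
K = 0.0087737805, rounded to 4 significant figures:

0.008774


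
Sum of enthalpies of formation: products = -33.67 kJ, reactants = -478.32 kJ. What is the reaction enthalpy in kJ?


dH_rxn = sum(dH_f products) - sum(dH_f reactants)
dH_rxn = -33.67 - (-478.32)
dH_rxn = 444.65 kJ:

444.65 kJ


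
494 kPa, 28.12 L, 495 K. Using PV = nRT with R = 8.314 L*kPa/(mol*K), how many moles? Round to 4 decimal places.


PV = nRT, solve for n = PV / (RT).
PV = 494 * 28.12 = 13891.28
RT = 8.314 * 495 = 4115.43
n = 13891.28 / 4115.43
n = 3.37541399 mol, rounded to 4 dp:

3.3754 mol


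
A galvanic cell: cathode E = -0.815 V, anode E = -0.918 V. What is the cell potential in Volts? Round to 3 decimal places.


Standard cell potential: E_cell = E_cathode - E_anode.
E_cell = -0.815 - (-0.918)
E_cell = 0.103 V, rounded to 3 dp:

0.103 V


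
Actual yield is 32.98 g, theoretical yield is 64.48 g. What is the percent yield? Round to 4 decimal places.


% yield = 100 * actual / theoretical
% yield = 100 * 32.98 / 64.48
% yield = 51.14764268 %, rounded to 4 dp:

51.1476 %


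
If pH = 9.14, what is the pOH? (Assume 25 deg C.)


At 25 deg C, pH + pOH = 14.
pOH = 14 - pH = 14 - 9.14
pOH = 4.86:

4.86


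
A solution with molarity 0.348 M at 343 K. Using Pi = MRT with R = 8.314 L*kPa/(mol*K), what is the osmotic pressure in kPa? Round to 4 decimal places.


Osmotic pressure (van't Hoff): Pi = M*R*T.
RT = 8.314 * 343 = 2851.702
Pi = 0.348 * 2851.702
Pi = 992.392296 kPa, rounded to 4 dp:

992.3923 kPa


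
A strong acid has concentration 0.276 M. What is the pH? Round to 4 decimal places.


A strong acid dissociates completely, so [H+] equals the given concentration.
pH = -log10([H+]) = -log10(0.276)
pH = 0.55909092, rounded to 4 dp:

0.5591


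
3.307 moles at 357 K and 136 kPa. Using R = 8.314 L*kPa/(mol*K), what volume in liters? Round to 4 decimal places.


PV = nRT, solve for V = nRT / P.
nRT = 3.307 * 8.314 * 357 = 9815.5001
V = 9815.5001 / 136
V = 72.17279485 L, rounded to 4 dp:

72.1728 L


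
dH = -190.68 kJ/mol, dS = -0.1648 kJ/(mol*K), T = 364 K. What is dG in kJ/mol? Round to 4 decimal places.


Gibbs: dG = dH - T*dS (consistent units, dS already in kJ/(mol*K)).
T*dS = 364 * -0.1648 = -59.9872
dG = -190.68 - (-59.9872)
dG = -130.6928 kJ/mol, rounded to 4 dp:

-130.6928 kJ/mol


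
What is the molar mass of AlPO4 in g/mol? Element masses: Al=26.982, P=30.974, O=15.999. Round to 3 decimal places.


M = sum(count * atomic_mass) over atoms.
M = 1*26.982 + 1*30.974 + 4*15.999
M = 26.982 + 30.974 + 63.996
M = 121.952 g/mol, rounded to 3 dp:

121.952 g/mol


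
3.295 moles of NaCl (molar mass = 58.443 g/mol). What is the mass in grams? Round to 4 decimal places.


mass = n * M
mass = 3.295 * 58.443
mass = 192.569685 g, rounded to 4 dp:

192.5697 g


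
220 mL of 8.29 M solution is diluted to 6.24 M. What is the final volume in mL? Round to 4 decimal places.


Dilution: M1*V1 = M2*V2, solve for V2.
V2 = M1*V1 / M2
V2 = 8.29 * 220 / 6.24
V2 = 1823.8 / 6.24
V2 = 292.27564103 mL, rounded to 4 dp:

292.2756 mL


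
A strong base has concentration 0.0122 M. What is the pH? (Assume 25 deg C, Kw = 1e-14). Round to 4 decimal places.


A strong base dissociates completely, so [OH-] equals the given concentration.
pOH = -log10([OH-]) = -log10(0.0122) = 1.91364
pH = 14 - pOH = 14 - 1.91364
pH = 12.08636, rounded to 4 dp:

12.0864


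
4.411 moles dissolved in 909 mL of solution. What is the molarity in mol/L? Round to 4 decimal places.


Convert volume to liters: V_L = V_mL / 1000.
V_L = 909 / 1000 = 0.909 L
M = n / V_L = 4.411 / 0.909
M = 4.85258526 mol/L, rounded to 4 dp:

4.8526 mol/L


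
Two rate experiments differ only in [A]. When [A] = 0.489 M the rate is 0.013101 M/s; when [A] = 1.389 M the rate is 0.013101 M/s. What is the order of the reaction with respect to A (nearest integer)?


Rate is proportional to [A]^n, so rate2/rate1 = ([A]2/[A]1)^n. Take logs to solve for n.
rate2/rate1 = 0.013101 / 0.013101 = 1.0
[A]2/[A]1 = 1.389 / 0.489 = 2.8405
n = ln(1.0) / ln(2.8405) = 0.0
Nearest integer order:

0


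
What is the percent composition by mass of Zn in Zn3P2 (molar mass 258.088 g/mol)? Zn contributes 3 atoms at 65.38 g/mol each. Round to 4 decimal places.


pct = 100 * (n_elem * M_elem) / M_total
mass_contribution = 3 * 65.38 = 196.14 g/mol
pct = 100 * 196.14 / 258.088
pct = 75.99733424 %, rounded to 4 dp:

75.9973 %


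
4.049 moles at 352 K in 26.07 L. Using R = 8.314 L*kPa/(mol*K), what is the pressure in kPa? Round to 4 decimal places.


PV = nRT, solve for P = nRT / V.
nRT = 4.049 * 8.314 * 352 = 11849.5119
P = 11849.5119 / 26.07
P = 454.52673188 kPa, rounded to 4 dp:

454.5267 kPa


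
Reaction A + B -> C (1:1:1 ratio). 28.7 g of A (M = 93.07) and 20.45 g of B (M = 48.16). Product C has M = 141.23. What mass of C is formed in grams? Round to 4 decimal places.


Find moles of each reactant; the smaller value is the limiting reagent in a 1:1:1 reaction, so moles_C equals moles of the limiter.
n_A = mass_A / M_A = 28.7 / 93.07 = 0.30837 mol
n_B = mass_B / M_B = 20.45 / 48.16 = 0.424626 mol
Limiting reagent: A (smaller), n_limiting = 0.30837 mol
mass_C = n_limiting * M_C = 0.30837 * 141.23
mass_C = 43.5510951 g, rounded to 4 dp:

43.5511 g


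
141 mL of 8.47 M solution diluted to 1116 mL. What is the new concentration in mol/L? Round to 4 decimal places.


Dilution: M1*V1 = M2*V2, solve for M2.
M2 = M1*V1 / V2
M2 = 8.47 * 141 / 1116
M2 = 1194.27 / 1116
M2 = 1.07013441 mol/L, rounded to 4 dp:

1.0701 mol/L


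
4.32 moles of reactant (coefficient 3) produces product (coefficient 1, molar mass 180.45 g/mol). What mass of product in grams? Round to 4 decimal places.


Use the coefficient ratio to convert reactant moles to product moles, then multiply by the product's molar mass.
moles_P = moles_R * (coeff_P / coeff_R) = 4.32 * (1/3) = 1.44
mass_P = moles_P * M_P = 1.44 * 180.45
mass_P = 259.848 g, rounded to 4 dp:

259.8480 g


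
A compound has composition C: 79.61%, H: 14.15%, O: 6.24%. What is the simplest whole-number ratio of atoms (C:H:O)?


Assume 100 g of compound, divide each mass% by atomic mass to get moles, then normalize by the smallest to get a raw atom ratio.
Moles per 100 g: C: 79.61/12.011 = 6.6281, H: 14.15/1.008 = 14.0377, O: 6.24/15.999 = 0.39
Raw ratio (divide by min = 0.39): C: 16.994, H: 35.992, O: 1.0
Multiply by 1 to clear fractions: C: 16.994 ~= 17, H: 35.992 ~= 36, O: 1.0 ~= 1
Reduce by GCD to get the simplest whole-number ratio:

17:36:1


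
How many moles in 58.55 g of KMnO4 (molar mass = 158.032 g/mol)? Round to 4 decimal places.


n = mass / M
n = 58.55 / 158.032
n = 0.37049458 mol, rounded to 4 dp:

0.3705 mol


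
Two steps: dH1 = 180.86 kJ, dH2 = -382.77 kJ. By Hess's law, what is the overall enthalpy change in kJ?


Hess's law: enthalpy is a state function, so add the step enthalpies.
dH_total = dH1 + dH2 = 180.86 + (-382.77)
dH_total = -201.91 kJ:

-201.91 kJ


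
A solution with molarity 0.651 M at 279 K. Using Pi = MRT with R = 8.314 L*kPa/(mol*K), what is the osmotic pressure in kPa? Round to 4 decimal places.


Osmotic pressure (van't Hoff): Pi = M*R*T.
RT = 8.314 * 279 = 2319.606
Pi = 0.651 * 2319.606
Pi = 1510.063506 kPa, rounded to 4 dp:

1510.0635 kPa


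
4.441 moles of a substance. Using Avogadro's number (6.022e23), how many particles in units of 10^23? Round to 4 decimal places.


N = n * NA, then divide by 1e23 for the requested units.
N / 1e23 = n * 6.022
N / 1e23 = 4.441 * 6.022
N / 1e23 = 26.743702, rounded to 4 dp:

26.7437


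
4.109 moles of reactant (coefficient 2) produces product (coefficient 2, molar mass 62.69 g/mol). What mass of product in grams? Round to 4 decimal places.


Use the coefficient ratio to convert reactant moles to product moles, then multiply by the product's molar mass.
moles_P = moles_R * (coeff_P / coeff_R) = 4.109 * (2/2) = 4.109
mass_P = moles_P * M_P = 4.109 * 62.69
mass_P = 257.59321 g, rounded to 4 dp:

257.5932 g


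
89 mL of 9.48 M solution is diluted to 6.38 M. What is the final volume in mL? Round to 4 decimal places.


Dilution: M1*V1 = M2*V2, solve for V2.
V2 = M1*V1 / M2
V2 = 9.48 * 89 / 6.38
V2 = 843.72 / 6.38
V2 = 132.24451411 mL, rounded to 4 dp:

132.2445 mL


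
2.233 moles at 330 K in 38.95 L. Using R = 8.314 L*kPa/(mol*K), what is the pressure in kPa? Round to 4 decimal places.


PV = nRT, solve for P = nRT / V.
nRT = 2.233 * 8.314 * 330 = 6126.5035
P = 6126.5035 / 38.95
P = 157.29148909 kPa, rounded to 4 dp:

157.2915 kPa


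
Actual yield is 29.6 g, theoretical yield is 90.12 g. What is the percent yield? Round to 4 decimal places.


% yield = 100 * actual / theoretical
% yield = 100 * 29.6 / 90.12
% yield = 32.84509543 %, rounded to 4 dp:

32.8451 %


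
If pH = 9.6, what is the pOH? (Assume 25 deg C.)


At 25 deg C, pH + pOH = 14.
pOH = 14 - pH = 14 - 9.6
pOH = 4.4:

4.40


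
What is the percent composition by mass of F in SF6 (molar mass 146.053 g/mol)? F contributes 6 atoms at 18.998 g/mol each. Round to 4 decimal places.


pct = 100 * (n_elem * M_elem) / M_total
mass_contribution = 6 * 18.998 = 113.988 g/mol
pct = 100 * 113.988 / 146.053
pct = 78.04564097 %, rounded to 4 dp:

78.0456 %


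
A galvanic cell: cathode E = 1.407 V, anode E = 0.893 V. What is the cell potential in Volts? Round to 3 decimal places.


Standard cell potential: E_cell = E_cathode - E_anode.
E_cell = 1.407 - (0.893)
E_cell = 0.514 V, rounded to 3 dp:

0.514 V


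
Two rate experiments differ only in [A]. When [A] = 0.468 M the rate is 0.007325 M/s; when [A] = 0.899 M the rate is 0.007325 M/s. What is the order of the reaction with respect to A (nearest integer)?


Rate is proportional to [A]^n, so rate2/rate1 = ([A]2/[A]1)^n. Take logs to solve for n.
rate2/rate1 = 0.007325 / 0.007325 = 1.0
[A]2/[A]1 = 0.899 / 0.468 = 1.9209
n = ln(1.0) / ln(1.9209) = 0.0
Nearest integer order:

0


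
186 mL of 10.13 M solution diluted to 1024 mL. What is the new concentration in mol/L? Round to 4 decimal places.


Dilution: M1*V1 = M2*V2, solve for M2.
M2 = M1*V1 / V2
M2 = 10.13 * 186 / 1024
M2 = 1884.18 / 1024
M2 = 1.84001953 mol/L, rounded to 4 dp:

1.8400 mol/L


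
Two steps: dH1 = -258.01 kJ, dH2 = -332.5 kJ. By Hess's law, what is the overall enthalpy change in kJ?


Hess's law: enthalpy is a state function, so add the step enthalpies.
dH_total = dH1 + dH2 = -258.01 + (-332.5)
dH_total = -590.51 kJ:

-590.51 kJ


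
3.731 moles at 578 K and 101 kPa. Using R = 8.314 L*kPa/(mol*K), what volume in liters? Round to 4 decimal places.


PV = nRT, solve for V = nRT / P.
nRT = 3.731 * 8.314 * 578 = 17929.2907
V = 17929.2907 / 101
V = 177.5177297 L, rounded to 4 dp:

177.5177 L


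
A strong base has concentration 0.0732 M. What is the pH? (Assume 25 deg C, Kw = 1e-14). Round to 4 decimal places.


A strong base dissociates completely, so [OH-] equals the given concentration.
pOH = -log10([OH-]) = -log10(0.0732) = 1.135489
pH = 14 - pOH = 14 - 1.135489
pH = 12.864511, rounded to 4 dp:

12.8645


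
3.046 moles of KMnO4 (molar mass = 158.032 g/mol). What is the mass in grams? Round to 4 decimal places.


mass = n * M
mass = 3.046 * 158.032
mass = 481.365472 g, rounded to 4 dp:

481.3655 g


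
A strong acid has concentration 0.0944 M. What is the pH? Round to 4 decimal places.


A strong acid dissociates completely, so [H+] equals the given concentration.
pH = -log10([H+]) = -log10(0.0944)
pH = 1.02502801, rounded to 4 dp:

1.0250


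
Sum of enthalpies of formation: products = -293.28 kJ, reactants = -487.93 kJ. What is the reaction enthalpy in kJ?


dH_rxn = sum(dH_f products) - sum(dH_f reactants)
dH_rxn = -293.28 - (-487.93)
dH_rxn = 194.65 kJ:

194.65 kJ


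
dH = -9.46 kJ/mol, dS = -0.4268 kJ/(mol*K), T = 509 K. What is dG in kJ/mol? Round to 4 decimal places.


Gibbs: dG = dH - T*dS (consistent units, dS already in kJ/(mol*K)).
T*dS = 509 * -0.4268 = -217.2412
dG = -9.46 - (-217.2412)
dG = 207.7812 kJ/mol, rounded to 4 dp:

207.7812 kJ/mol


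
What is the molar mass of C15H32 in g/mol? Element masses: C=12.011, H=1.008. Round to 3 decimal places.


M = sum(count * atomic_mass) over atoms.
M = 15*12.011 + 32*1.008
M = 180.165 + 32.256
M = 212.421 g/mol, rounded to 3 dp:

212.421 g/mol


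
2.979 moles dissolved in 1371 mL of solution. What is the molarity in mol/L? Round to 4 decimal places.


Convert volume to liters: V_L = V_mL / 1000.
V_L = 1371 / 1000 = 1.371 L
M = n / V_L = 2.979 / 1.371
M = 2.17286652 mol/L, rounded to 4 dp:

2.1729 mol/L


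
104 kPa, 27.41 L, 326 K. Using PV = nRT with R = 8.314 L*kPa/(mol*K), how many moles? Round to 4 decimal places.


PV = nRT, solve for n = PV / (RT).
PV = 104 * 27.41 = 2850.64
RT = 8.314 * 326 = 2710.364
n = 2850.64 / 2710.364
n = 1.05175541 mol, rounded to 4 dp:

1.0518 mol


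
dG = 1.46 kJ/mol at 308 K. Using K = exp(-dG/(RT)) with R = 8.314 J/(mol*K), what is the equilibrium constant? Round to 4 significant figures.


dG is in kJ/mol; multiply by 1000 to match R in J/(mol*K).
RT = 8.314 * 308 = 2560.712 J/mol
exponent = -dG*1000 / (RT) = -(1.46*1000) / 2560.712 = -0.57015393
K = exp(-0.57015393)
K = 0.56543839, rounded to 4 significant figures:

0.5654


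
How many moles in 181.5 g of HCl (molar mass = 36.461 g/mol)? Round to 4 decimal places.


n = mass / M
n = 181.5 / 36.461
n = 4.97792161 mol, rounded to 4 dp:

4.9779 mol


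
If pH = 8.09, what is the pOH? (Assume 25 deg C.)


At 25 deg C, pH + pOH = 14.
pOH = 14 - pH = 14 - 8.09
pOH = 5.91:

5.91


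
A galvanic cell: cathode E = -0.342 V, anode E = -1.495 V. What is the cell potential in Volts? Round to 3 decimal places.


Standard cell potential: E_cell = E_cathode - E_anode.
E_cell = -0.342 - (-1.495)
E_cell = 1.153 V, rounded to 3 dp:

1.153 V


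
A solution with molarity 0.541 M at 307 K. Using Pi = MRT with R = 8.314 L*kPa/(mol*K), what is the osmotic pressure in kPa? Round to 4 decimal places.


Osmotic pressure (van't Hoff): Pi = M*R*T.
RT = 8.314 * 307 = 2552.398
Pi = 0.541 * 2552.398
Pi = 1380.847318 kPa, rounded to 4 dp:

1380.8473 kPa


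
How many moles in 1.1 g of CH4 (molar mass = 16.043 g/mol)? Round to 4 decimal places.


n = mass / M
n = 1.1 / 16.043
n = 0.06856573 mol, rounded to 4 dp:

0.0686 mol


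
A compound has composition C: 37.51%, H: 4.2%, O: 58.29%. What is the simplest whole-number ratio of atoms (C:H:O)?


Assume 100 g of compound, divide each mass% by atomic mass to get moles, then normalize by the smallest to get a raw atom ratio.
Moles per 100 g: C: 37.51/12.011 = 3.123, H: 4.2/1.008 = 4.1667, O: 58.29/15.999 = 3.6434
Raw ratio (divide by min = 3.123): C: 1.0, H: 1.334, O: 1.167
Multiply by 6 to clear fractions: C: 6.0 ~= 6, H: 8.005 ~= 8, O: 7.0 ~= 7
Reduce by GCD to get the simplest whole-number ratio:

6:8:7


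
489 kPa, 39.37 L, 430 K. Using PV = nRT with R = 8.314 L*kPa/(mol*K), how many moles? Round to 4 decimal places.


PV = nRT, solve for n = PV / (RT).
PV = 489 * 39.37 = 19251.93
RT = 8.314 * 430 = 3575.02
n = 19251.93 / 3575.02
n = 5.38512512 mol, rounded to 4 dp:

5.3851 mol


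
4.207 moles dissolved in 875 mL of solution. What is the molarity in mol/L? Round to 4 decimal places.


Convert volume to liters: V_L = V_mL / 1000.
V_L = 875 / 1000 = 0.875 L
M = n / V_L = 4.207 / 0.875
M = 4.808 mol/L, rounded to 4 dp:

4.8080 mol/L


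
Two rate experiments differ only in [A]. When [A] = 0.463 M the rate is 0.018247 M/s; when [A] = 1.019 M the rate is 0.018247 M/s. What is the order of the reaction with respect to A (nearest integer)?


Rate is proportional to [A]^n, so rate2/rate1 = ([A]2/[A]1)^n. Take logs to solve for n.
rate2/rate1 = 0.018247 / 0.018247 = 1.0
[A]2/[A]1 = 1.019 / 0.463 = 2.2009
n = ln(1.0) / ln(2.2009) = 0.0
Nearest integer order:

0


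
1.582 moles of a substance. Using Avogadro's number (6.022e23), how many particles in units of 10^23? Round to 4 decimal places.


N = n * NA, then divide by 1e23 for the requested units.
N / 1e23 = n * 6.022
N / 1e23 = 1.582 * 6.022
N / 1e23 = 9.526804, rounded to 4 dp:

9.5268


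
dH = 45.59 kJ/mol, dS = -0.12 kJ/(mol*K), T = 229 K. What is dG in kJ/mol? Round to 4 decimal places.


Gibbs: dG = dH - T*dS (consistent units, dS already in kJ/(mol*K)).
T*dS = 229 * -0.12 = -27.48
dG = 45.59 - (-27.48)
dG = 73.07 kJ/mol, rounded to 4 dp:

73.0700 kJ/mol


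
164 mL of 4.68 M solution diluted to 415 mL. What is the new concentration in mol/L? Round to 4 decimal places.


Dilution: M1*V1 = M2*V2, solve for M2.
M2 = M1*V1 / V2
M2 = 4.68 * 164 / 415
M2 = 767.52 / 415
M2 = 1.84944578 mol/L, rounded to 4 dp:

1.8494 mol/L


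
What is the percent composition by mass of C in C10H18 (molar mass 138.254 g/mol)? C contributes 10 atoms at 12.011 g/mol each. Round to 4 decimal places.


pct = 100 * (n_elem * M_elem) / M_total
mass_contribution = 10 * 12.011 = 120.11 g/mol
pct = 100 * 120.11 / 138.254
pct = 86.87632908 %, rounded to 4 dp:

86.8763 %


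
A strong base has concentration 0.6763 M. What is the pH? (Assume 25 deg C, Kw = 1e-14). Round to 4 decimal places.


A strong base dissociates completely, so [OH-] equals the given concentration.
pOH = -log10([OH-]) = -log10(0.6763) = 0.169861
pH = 14 - pOH = 14 - 0.169861
pH = 13.830139, rounded to 4 dp:

13.8301


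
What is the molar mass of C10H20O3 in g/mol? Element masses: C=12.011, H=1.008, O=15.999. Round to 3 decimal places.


M = sum(count * atomic_mass) over atoms.
M = 10*12.011 + 20*1.008 + 3*15.999
M = 120.11 + 20.16 + 47.997
M = 188.267 g/mol, rounded to 3 dp:

188.267 g/mol


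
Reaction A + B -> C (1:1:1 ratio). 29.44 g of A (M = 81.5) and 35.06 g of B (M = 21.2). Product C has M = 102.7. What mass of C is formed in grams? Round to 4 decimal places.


Find moles of each reactant; the smaller value is the limiting reagent in a 1:1:1 reaction, so moles_C equals moles of the limiter.
n_A = mass_A / M_A = 29.44 / 81.5 = 0.361227 mol
n_B = mass_B / M_B = 35.06 / 21.2 = 1.653774 mol
Limiting reagent: A (smaller), n_limiting = 0.361227 mol
mass_C = n_limiting * M_C = 0.361227 * 102.7
mass_C = 37.0980129 g, rounded to 4 dp:

37.0980 g


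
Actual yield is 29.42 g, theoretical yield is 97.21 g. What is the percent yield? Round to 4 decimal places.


% yield = 100 * actual / theoretical
% yield = 100 * 29.42 / 97.21
% yield = 30.26437609 %, rounded to 4 dp:

30.2644 %


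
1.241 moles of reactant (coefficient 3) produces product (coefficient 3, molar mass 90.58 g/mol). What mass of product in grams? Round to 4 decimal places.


Use the coefficient ratio to convert reactant moles to product moles, then multiply by the product's molar mass.
moles_P = moles_R * (coeff_P / coeff_R) = 1.241 * (3/3) = 1.241
mass_P = moles_P * M_P = 1.241 * 90.58
mass_P = 112.40978 g, rounded to 4 dp:

112.4098 g


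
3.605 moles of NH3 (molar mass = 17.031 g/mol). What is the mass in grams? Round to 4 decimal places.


mass = n * M
mass = 3.605 * 17.031
mass = 61.396755 g, rounded to 4 dp:

61.3968 g


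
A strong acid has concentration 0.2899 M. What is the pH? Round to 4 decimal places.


A strong acid dissociates completely, so [H+] equals the given concentration.
pH = -log10([H+]) = -log10(0.2899)
pH = 0.53775178, rounded to 4 dp:

0.5378


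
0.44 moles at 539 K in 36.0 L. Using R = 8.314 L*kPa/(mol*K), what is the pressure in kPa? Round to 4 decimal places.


PV = nRT, solve for P = nRT / V.
nRT = 0.44 * 8.314 * 539 = 1971.7482
P = 1971.7482 / 36.0
P = 54.77078333 kPa, rounded to 4 dp:

54.7708 kPa


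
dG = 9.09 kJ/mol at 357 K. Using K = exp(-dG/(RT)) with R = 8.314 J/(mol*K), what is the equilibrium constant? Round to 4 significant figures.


dG is in kJ/mol; multiply by 1000 to match R in J/(mol*K).
RT = 8.314 * 357 = 2968.098 J/mol
exponent = -dG*1000 / (RT) = -(9.09*1000) / 2968.098 = -3.06256734
K = exp(-3.06256734)
K = 0.046767473, rounded to 4 significant figures:

0.04677


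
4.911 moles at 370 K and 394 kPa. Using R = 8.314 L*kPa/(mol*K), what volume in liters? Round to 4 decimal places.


PV = nRT, solve for V = nRT / P.
nRT = 4.911 * 8.314 * 370 = 15107.12
V = 15107.12 / 394
V = 38.34294416 L, rounded to 4 dp:

38.3429 L


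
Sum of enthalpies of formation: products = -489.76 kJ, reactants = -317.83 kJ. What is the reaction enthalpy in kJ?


dH_rxn = sum(dH_f products) - sum(dH_f reactants)
dH_rxn = -489.76 - (-317.83)
dH_rxn = -171.93 kJ:

-171.93 kJ


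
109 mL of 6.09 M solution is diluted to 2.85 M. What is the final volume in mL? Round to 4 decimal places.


Dilution: M1*V1 = M2*V2, solve for V2.
V2 = M1*V1 / M2
V2 = 6.09 * 109 / 2.85
V2 = 663.81 / 2.85
V2 = 232.91578947 mL, rounded to 4 dp:

232.9158 mL


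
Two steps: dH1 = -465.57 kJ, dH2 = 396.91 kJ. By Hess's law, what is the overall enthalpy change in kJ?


Hess's law: enthalpy is a state function, so add the step enthalpies.
dH_total = dH1 + dH2 = -465.57 + (396.91)
dH_total = -68.66 kJ:

-68.66 kJ


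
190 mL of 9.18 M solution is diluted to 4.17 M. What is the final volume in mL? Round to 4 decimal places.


Dilution: M1*V1 = M2*V2, solve for V2.
V2 = M1*V1 / M2
V2 = 9.18 * 190 / 4.17
V2 = 1744.2 / 4.17
V2 = 418.27338129 mL, rounded to 4 dp:

418.2734 mL


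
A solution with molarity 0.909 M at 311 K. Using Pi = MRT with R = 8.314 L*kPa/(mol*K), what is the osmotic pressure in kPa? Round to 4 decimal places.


Osmotic pressure (van't Hoff): Pi = M*R*T.
RT = 8.314 * 311 = 2585.654
Pi = 0.909 * 2585.654
Pi = 2350.359486 kPa, rounded to 4 dp:

2350.3595 kPa


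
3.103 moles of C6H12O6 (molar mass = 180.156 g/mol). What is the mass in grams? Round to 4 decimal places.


mass = n * M
mass = 3.103 * 180.156
mass = 559.024068 g, rounded to 4 dp:

559.0241 g


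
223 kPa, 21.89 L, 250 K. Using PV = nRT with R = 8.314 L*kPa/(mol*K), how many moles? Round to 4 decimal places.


PV = nRT, solve for n = PV / (RT).
PV = 223 * 21.89 = 4881.47
RT = 8.314 * 250 = 2078.5
n = 4881.47 / 2078.5
n = 2.34855425 mol, rounded to 4 dp:

2.3486 mol
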